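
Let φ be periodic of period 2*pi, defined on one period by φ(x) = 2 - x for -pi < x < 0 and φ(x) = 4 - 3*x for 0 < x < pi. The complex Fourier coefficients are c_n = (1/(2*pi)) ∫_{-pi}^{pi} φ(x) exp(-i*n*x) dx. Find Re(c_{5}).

2/(25*pi)

Since φ is real-valued, Re(c_{5}) = (1/(2*pi)) ∫_{-pi}^{pi} φ(x) cos(5*x) dx = a_{5}/2.
Split the integral at the breakpoints.
Integrating by parts (boundary term plus one more integral), an antiderivative of (2 - x) cos(5*x) is -x*sin(5*x)/5 + 2*sin(5*x)/5 - cos(5*x)/25; evaluating from -pi to 0: ∫_{-pi}^{0} (2 - x) cos(5*x) dx = (-1/25) - (1/25) = -2/25.
Integrating by parts (boundary term plus one more integral), an antiderivative of (4 - 3*x) cos(5*x) is -3*x*sin(5*x)/5 + 4*sin(5*x)/5 - 3*cos(5*x)/25; evaluating from 0 to pi: ∫_{0}^{pi} (4 - 3*x) cos(5*x) dx = (3/25) - (-3/25) = 6/25.
So ∫_{-pi}^{pi} φ(x) cos(5*x) dx = 4/25.
Hence Re(c_{5}) = (1/(2*pi))·(4/25) = 2/(25*pi).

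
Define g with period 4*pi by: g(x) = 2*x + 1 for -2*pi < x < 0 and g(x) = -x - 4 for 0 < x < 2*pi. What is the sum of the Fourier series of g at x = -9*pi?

x = -9*pi differs from x = -pi by -2 full period(s), and the series is 4*pi-periodic.
g is continuous at x = -pi with value 1 - 2*pi, so the series converges to 1 - 2*pi there.

1 - 2*pi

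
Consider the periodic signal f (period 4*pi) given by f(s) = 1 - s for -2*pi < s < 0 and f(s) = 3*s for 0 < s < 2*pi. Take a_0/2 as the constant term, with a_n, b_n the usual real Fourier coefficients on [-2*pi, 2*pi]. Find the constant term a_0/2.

a_0 = (1/(2*pi)) ∫_{-2*pi}^{2*pi} f(s) ds = (1/(2*pi)) · (2*pi*(1 + 4*pi)) = 1 + 4*pi.
So the constant term a_0/2 = 1/2 + 2*pi.

1/2 + 2*pi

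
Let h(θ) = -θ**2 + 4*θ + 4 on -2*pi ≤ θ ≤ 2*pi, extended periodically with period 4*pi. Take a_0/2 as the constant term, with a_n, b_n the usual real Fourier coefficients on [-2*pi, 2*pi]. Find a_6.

-4/9

a_6 = (1/(2*pi)) ∫_{-2*pi}^{2*pi} h(θ) cos(3*θ) dθ.
Integrating by parts twice (tabular method), an antiderivative of (-θ**2 + 4*θ + 4) cos(3*θ) is -θ**2*sin(3*θ)/3 + 4*θ*sin(3*θ)/3 - 2*θ*cos(3*θ)/9 + 38*sin(3*θ)/27 + 4*cos(3*θ)/9; evaluating from -2*pi to 2*pi: ∫_{-2*pi}^{2*pi} (-θ**2 + 4*θ + 4) cos(3*θ) dθ = (4/9 - 4*pi/9) - (4/9 + 4*pi/9) = -8*pi/9.
Hence a_6 = (1/(2*pi))·(-8*pi/9) = -4/9.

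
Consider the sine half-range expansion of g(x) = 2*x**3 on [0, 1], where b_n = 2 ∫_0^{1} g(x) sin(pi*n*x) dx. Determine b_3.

4*(-2 + 3*pi**2)/(9*pi**3)

b_3 = 2 ∫_0^{1} (2*x**3) sin(3*pi*x) dx.
Integrating by parts three times (tabular method), an antiderivative of (2*x**3) sin(3*pi*x) is -2*x**3*cos(3*pi*x)/(3*pi) + 2*x**2*sin(3*pi*x)/(3*pi**2) + 4*x*cos(3*pi*x)/(9*pi**3) - 4*sin(3*pi*x)/(27*pi**4); evaluating from 0 to 1: ∫_{0}^{1} (2*x**3) sin(3*pi*x) dx = (2*(-2 + 3*pi**2)/(9*pi**3)) - (0) = 2*(-2 + 3*pi**2)/(9*pi**3).
Hence b_3 = 2·(2*(-2 + 3*pi**2)/(9*pi**3)) = 4*(-2 + 3*pi**2)/(9*pi**3).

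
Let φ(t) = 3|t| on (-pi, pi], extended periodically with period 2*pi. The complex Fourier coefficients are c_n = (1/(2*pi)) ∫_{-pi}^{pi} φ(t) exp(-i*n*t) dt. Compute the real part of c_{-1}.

-6/pi

Since φ is real-valued, Re(c_{-1}) = (1/(2*pi)) ∫_{-pi}^{pi} φ(t) cos(-t) dt = a_{1}/2.
φ is even and cos(-t) is even, so the integrand is even: ∫_{-pi}^{pi} φ(t) cos(-t) dt = 2∫_0^{pi} φ(t) cos(-t) dt.
Integrating by parts (boundary term plus one more integral), an antiderivative of (3*t) cos(-t) is 3*t*sin(t) + 3*cos(t); evaluating from 0 to pi: ∫_{0}^{pi} (3*t) cos(-t) dt = (-3) - (3) = -6.
So ∫_{-pi}^{pi} φ(t) cos(-t) dt = -12.
Hence Re(c_{-1}) = (1/(2*pi))·(-12) = -6/pi.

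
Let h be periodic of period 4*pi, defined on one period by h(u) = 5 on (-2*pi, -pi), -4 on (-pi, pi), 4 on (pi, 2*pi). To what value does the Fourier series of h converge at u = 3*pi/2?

4

h is continuous at u = 3*pi/2 with value 4, so the series converges to 4 there.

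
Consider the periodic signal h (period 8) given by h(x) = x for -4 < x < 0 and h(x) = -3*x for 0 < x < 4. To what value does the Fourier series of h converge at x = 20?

-8

x = 20 differs from x = 4 by 2 full period(s), and the series is 8-periodic.
At x = 4 the one-sided limits are h(4^-) = -12 and h(4^+) = -4.
By Dirichlet's theorem the series converges to their average, [(-12) + (-4)]/2 = -8.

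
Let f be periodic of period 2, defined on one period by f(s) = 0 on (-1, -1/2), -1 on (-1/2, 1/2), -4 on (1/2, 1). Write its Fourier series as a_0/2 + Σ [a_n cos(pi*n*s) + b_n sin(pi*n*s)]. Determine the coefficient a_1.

2/pi

a_1 = ∫_{-1}^{1} f(s) cos(pi*s) ds.
Split the integral at the breakpoints.
∫_{-1}^{-1/2} (0) cos(pi*s) ds = 0.
Directly, an antiderivative of (-1) cos(pi*s) is -sin(pi*s)/pi; evaluating from -1/2 to 1/2: ∫_{-1/2}^{1/2} (-1) cos(pi*s) ds = (-1/pi) - (1/pi) = -2/pi.
Directly, an antiderivative of (-4) cos(pi*s) is -4*sin(pi*s)/pi; evaluating from 1/2 to 1: ∫_{1/2}^{1} (-4) cos(pi*s) ds = (0) - (-4/pi) = 4/pi.
Summing the pieces gives a_1 = 2/pi.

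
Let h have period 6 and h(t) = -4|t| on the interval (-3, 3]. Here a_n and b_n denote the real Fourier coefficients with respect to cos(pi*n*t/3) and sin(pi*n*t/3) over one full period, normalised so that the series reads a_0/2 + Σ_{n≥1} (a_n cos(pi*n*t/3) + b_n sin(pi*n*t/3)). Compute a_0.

-12

a_0 = 1/3 ∫_{-3}^{3} h(t) dt = 1/3 · (-36) = -12.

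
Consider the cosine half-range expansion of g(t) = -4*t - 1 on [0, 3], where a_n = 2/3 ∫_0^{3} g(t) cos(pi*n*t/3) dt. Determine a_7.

a_7 = 2/3 ∫_0^{3} (-4*t - 1) cos(7*pi*t/3) dt.
Integrating by parts (boundary term plus one more integral), an antiderivative of (-4*t - 1) cos(7*pi*t/3) is -12*t*sin(7*pi*t/3)/(7*pi) - 3*sin(7*pi*t/3)/(7*pi) - 36*cos(7*pi*t/3)/(49*pi**2); evaluating from 0 to 3: ∫_{0}^{3} (-4*t - 1) cos(7*pi*t/3) dt = (36/(49*pi**2)) - (-36/(49*pi**2)) = 72/(49*pi**2).
Hence a_7 = (2/3)·(72/(49*pi**2)) = 48/(49*pi**2).

48/(49*pi**2)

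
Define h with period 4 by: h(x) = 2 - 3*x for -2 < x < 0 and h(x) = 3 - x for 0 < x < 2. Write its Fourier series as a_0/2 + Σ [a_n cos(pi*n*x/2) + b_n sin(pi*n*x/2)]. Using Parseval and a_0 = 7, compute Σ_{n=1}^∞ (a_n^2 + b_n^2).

Parseval: a_0^2/2 + Σ_{n≥1} (a_n^2+b_n^2) = 1/2 ∫_{-2}^{2} h(x)^2 dx = 97/3.
Subtract a_0^2/2 = 49/2: Σ (a_n^2+b_n^2) = 47/6.

47/6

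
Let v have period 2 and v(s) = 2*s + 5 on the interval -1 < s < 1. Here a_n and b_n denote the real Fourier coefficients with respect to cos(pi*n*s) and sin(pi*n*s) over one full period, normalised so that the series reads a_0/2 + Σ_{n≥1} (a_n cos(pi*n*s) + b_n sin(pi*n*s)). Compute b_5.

b_5 = ∫_{-1}^{1} v(s) sin(5*pi*s) ds.
Integrating by parts (boundary term plus one more integral), an antiderivative of (2*s + 5) sin(5*pi*s) is -2*s*cos(5*pi*s)/(5*pi) + 2*sin(5*pi*s)/(25*pi**2) - cos(5*pi*s)/pi; evaluating from -1 to 1: ∫_{-1}^{1} (2*s + 5) sin(5*pi*s) ds = (7/(5*pi)) - (3/(5*pi)) = 4/(5*pi).
Hence b_5 = 4/(5*pi).

4/(5*pi)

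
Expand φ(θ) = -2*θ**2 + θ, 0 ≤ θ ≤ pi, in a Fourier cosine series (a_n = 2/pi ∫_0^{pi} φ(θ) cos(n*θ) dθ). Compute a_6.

a_6 = 2/pi ∫_0^{pi} (-2*θ**2 + θ) cos(6*θ) dθ.
Integrating by parts twice (tabular method), an antiderivative of (-2*θ**2 + θ) cos(6*θ) is -θ**2*sin(6*θ)/3 + θ*sin(6*θ)/6 - θ*cos(6*θ)/9 + sin(6*θ)/54 + cos(6*θ)/36; evaluating from 0 to pi: ∫_{0}^{pi} (-2*θ**2 + θ) cos(6*θ) dθ = (1/36 - pi/9) - (1/36) = -pi/9.
Hence a_6 = (2/pi)·(-pi/9) = -2/9.

-2/9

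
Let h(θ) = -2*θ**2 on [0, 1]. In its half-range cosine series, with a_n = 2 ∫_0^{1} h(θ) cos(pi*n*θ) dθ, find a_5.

8/(25*pi**2)

a_5 = 2 ∫_0^{1} (-2*θ**2) cos(5*pi*θ) dθ.
Integrating by parts twice (tabular method), an antiderivative of (-2*θ**2) cos(5*pi*θ) is -2*θ**2*sin(5*pi*θ)/(5*pi) - 4*θ*cos(5*pi*θ)/(25*pi**2) + 4*sin(5*pi*θ)/(125*pi**3); evaluating from 0 to 1: ∫_{0}^{1} (-2*θ**2) cos(5*pi*θ) dθ = (4/(25*pi**2)) - (0) = 4/(25*pi**2).
Hence a_5 = 2·(4/(25*pi**2)) = 8/(25*pi**2).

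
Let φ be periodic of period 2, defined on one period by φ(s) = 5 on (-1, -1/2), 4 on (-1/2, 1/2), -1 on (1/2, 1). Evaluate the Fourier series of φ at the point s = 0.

4

φ is continuous at s = 0 with value 4, so the series converges to 4 there.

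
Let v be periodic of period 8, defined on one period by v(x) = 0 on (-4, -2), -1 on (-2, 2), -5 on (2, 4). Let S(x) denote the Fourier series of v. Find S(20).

-5/2

x = 20 differs from x = 4 by 2 full period(s), and the series is 8-periodic.
At x = 4 the one-sided limits are v(4^-) = -5 and v(4^+) = 0.
By Dirichlet's theorem the series converges to their average, [(-5) + (0)]/2 = -5/2.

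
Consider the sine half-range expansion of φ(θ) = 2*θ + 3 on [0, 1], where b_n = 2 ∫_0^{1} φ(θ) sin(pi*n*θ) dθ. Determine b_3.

b_3 = 2 ∫_0^{1} (2*θ + 3) sin(3*pi*θ) dθ.
Integrating by parts (boundary term plus one more integral), an antiderivative of (2*θ + 3) sin(3*pi*θ) is -2*θ*cos(3*pi*θ)/(3*pi) + 2*sin(3*pi*θ)/(9*pi**2) - cos(3*pi*θ)/pi; evaluating from 0 to 1: ∫_{0}^{1} (2*θ + 3) sin(3*pi*θ) dθ = (5/(3*pi)) - (-1/pi) = 8/(3*pi).
Hence b_3 = 2·(8/(3*pi)) = 16/(3*pi).

16/(3*pi)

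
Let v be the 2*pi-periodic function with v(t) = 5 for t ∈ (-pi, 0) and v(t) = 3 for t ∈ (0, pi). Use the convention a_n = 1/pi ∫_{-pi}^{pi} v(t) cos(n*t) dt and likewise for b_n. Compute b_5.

-4/(5*pi)

b_5 = 1/pi ∫_{-pi}^{pi} v(t) sin(5*t) dt.
Split the integral at the breakpoints.
Directly, an antiderivative of (5) sin(5*t) is -cos(5*t); evaluating from -pi to 0: ∫_{-pi}^{0} (5) sin(5*t) dt = (-1) - (1) = -2.
Directly, an antiderivative of (3) sin(5*t) is -3*cos(5*t)/5; evaluating from 0 to pi: ∫_{0}^{pi} (3) sin(5*t) dt = (3/5) - (-3/5) = 6/5.
Summing the pieces and multiplying by (1/pi) gives b_5 = -4/(5*pi).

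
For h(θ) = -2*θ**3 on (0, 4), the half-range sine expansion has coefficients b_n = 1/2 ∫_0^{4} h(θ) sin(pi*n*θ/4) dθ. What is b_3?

256*(2 - 3*pi**2)/(9*pi**3)

b_3 = 1/2 ∫_0^{4} (-2*θ**3) sin(3*pi*θ/4) dθ.
Integrating by parts three times (tabular method), an antiderivative of (-2*θ**3) sin(3*pi*θ/4) is 8*θ**3*cos(3*pi*θ/4)/(3*pi) - 32*θ**2*sin(3*pi*θ/4)/(3*pi**2) - 256*θ*cos(3*pi*θ/4)/(9*pi**3) + 1024*sin(3*pi*θ/4)/(27*pi**4); evaluating from 0 to 4: ∫_{0}^{4} (-2*θ**3) sin(3*pi*θ/4) dθ = (512*(2 - 3*pi**2)/(9*pi**3)) - (0) = 512*(2 - 3*pi**2)/(9*pi**3).
Hence b_3 = (1/2)·(512*(2 - 3*pi**2)/(9*pi**3)) = 256*(2 - 3*pi**2)/(9*pi**3).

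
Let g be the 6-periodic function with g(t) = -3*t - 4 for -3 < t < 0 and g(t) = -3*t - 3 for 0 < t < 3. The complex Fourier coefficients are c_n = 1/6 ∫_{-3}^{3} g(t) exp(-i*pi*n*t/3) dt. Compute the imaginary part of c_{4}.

Since g is real-valued, Im(c_{4}) = -1/6 ∫_{-3}^{3} g(t) sin(4*pi*t/3) dt = -b_{4}/2.
Split the integral at the breakpoints.
Integrating by parts (boundary term plus one more integral), an antiderivative of (-3*t - 4) sin(4*pi*t/3) is 9*t*cos(4*pi*t/3)/(4*pi) - 27*sin(4*pi*t/3)/(16*pi**2) + 3*cos(4*pi*t/3)/pi; evaluating from -3 to 0: ∫_{-3}^{0} (-3*t - 4) sin(4*pi*t/3) dt = (3/pi) - (-15/(4*pi)) = 27/(4*pi).
Integrating by parts (boundary term plus one more integral), an antiderivative of (-3*t - 3) sin(4*pi*t/3) is 9*t*cos(4*pi*t/3)/(4*pi) - 27*sin(4*pi*t/3)/(16*pi**2) + 9*cos(4*pi*t/3)/(4*pi); evaluating from 0 to 3: ∫_{0}^{3} (-3*t - 3) sin(4*pi*t/3) dt = (9/pi) - (9/(4*pi)) = 27/(4*pi).
So ∫_{-3}^{3} g(t) sin(4*pi*t/3) dt = 27/(2*pi).
Hence Im(c_{4}) = (-1/6)·(27/(2*pi)) = -9/(4*pi).

-9/(4*pi)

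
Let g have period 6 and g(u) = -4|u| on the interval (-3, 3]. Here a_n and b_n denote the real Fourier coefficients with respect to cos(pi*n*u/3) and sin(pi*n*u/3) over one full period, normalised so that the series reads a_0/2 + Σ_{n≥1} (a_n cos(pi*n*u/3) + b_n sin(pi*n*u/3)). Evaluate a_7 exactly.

a_7 = 1/3 ∫_{-3}^{3} g(u) cos(7*pi*u/3) du.
g is even and cos(7*pi*u/3) is even, so the integrand is even and a_7 = 2/3 ∫_0^{3} g(u) cos(7*pi*u/3) du.
Integrating by parts (boundary term plus one more integral), an antiderivative of (-4*u) cos(7*pi*u/3) is -12*u*sin(7*pi*u/3)/(7*pi) - 36*cos(7*pi*u/3)/(49*pi**2); evaluating from 0 to 3: ∫_{0}^{3} (-4*u) cos(7*pi*u/3) du = (36/(49*pi**2)) - (-36/(49*pi**2)) = 72/(49*pi**2).
Hence a_7 = (2/3)·(72/(49*pi**2)) = 48/(49*pi**2).

48/(49*pi**2)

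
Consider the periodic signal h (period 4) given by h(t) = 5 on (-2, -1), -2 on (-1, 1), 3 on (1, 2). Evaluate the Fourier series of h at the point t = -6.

4

t = -6 differs from t = -2 by -1 full period(s), and the series is 4-periodic.
At t = -2 the one-sided limits are h(-2^-) = 3 and h(-2^+) = 5.
By Dirichlet's theorem the series converges to their average, [(3) + (5)]/2 = 4.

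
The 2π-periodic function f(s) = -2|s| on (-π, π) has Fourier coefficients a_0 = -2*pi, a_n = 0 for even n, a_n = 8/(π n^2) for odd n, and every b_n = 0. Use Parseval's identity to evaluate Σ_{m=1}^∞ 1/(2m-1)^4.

Parseval: a_0^2/2 + Σ a_n^2 = (1/π) ∫_{-π}^{π} f(s)^2 ds = 8*pi**2/3.
Subtract a_0^2/2 = 2*pi**2: Σ a_n^2 = 2*pi**2/3.
Only odd n contribute, with a_n^2 = 64/(π^2 n^4), so Σ_{m≥1} 1/(2m-1)^4 = π^2·(2*pi**2/3)/64 = pi**4/96.

pi**4/96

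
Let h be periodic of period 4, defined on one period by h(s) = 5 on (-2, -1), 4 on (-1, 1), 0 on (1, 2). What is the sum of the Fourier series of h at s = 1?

2

At s = 1 the one-sided limits are h(1^-) = 4 and h(1^+) = 0.
By Dirichlet's theorem the series converges to their average, [(4) + (0)]/2 = 2.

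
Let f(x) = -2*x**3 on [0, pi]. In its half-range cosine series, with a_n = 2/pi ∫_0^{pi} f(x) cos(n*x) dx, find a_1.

-48/pi + 12*pi

a_1 = 2/pi ∫_0^{pi} (-2*x**3) cos(x) dx.
Integrating by parts three times (tabular method), an antiderivative of (-2*x**3) cos(x) is -2*x**3*sin(x) - 6*x**2*cos(x) + 12*x*sin(x) + 12*cos(x); evaluating from 0 to pi: ∫_{0}^{pi} (-2*x**3) cos(x) dx = (-12 + 6*pi**2) - (12) = -24 + 6*pi**2.
Hence a_1 = (2/pi)·(-24 + 6*pi**2) = -48/pi + 12*pi.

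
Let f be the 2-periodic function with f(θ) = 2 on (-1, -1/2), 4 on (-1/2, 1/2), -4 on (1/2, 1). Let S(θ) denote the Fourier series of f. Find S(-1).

-1

θ = -1 differs from θ = 1 by -1 full period(s), and the series is 2-periodic.
At θ = 1 the one-sided limits are f(1^-) = -4 and f(1^+) = 2.
By Dirichlet's theorem the series converges to their average, [(-4) + (2)]/2 = -1.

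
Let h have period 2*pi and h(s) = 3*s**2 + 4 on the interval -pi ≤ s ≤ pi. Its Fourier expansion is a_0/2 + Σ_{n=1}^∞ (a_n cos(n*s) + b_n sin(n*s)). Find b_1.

0

b_1 = 1/pi ∫_{-pi}^{pi} h(s) sin(s) ds.
h is even and sin(s) is odd, so the integrand is odd over a symmetric interval and the integral vanishes.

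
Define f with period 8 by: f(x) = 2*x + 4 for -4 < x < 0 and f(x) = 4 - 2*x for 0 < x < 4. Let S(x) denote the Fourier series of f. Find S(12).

-4

x = 12 differs from x = -4 by 2 full period(s), and the series is 8-periodic.
f is continuous at x = -4 with value -4, so the series converges to -4 there.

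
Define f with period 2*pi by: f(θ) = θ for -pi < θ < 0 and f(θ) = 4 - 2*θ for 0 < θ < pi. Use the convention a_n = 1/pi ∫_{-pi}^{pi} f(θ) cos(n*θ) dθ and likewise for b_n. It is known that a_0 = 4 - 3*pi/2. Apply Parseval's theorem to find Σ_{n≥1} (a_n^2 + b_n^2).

Parseval: a_0^2/2 + Σ_{n≥1} (a_n^2+b_n^2) = 1/pi ∫_{-pi}^{pi} f(θ)^2 dθ = -8*pi + 16 + 5*pi**2/3.
Subtract a_0^2/2 = (8 - 3*pi)**2/8: Σ (a_n^2+b_n^2) = -2*pi + 13*pi**2/24 + 8.

-2*pi + 13*pi**2/24 + 8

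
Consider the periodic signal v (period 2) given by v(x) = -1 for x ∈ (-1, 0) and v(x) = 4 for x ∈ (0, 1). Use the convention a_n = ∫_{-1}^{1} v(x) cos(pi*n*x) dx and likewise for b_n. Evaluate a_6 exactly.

0

a_6 = ∫_{-1}^{1} v(x) cos(6*pi*x) dx.
Split the integral at the breakpoints.
Directly, an antiderivative of (-1) cos(6*pi*x) is -sin(6*pi*x)/(6*pi); evaluating from -1 to 0: ∫_{-1}^{0} (-1) cos(6*pi*x) dx = (0) - (0) = 0.
Directly, an antiderivative of (4) cos(6*pi*x) is 2*sin(6*pi*x)/(3*pi); evaluating from 0 to 1: ∫_{0}^{1} (4) cos(6*pi*x) dx = (0) - (0) = 0.
Summing the pieces gives a_6 = 0.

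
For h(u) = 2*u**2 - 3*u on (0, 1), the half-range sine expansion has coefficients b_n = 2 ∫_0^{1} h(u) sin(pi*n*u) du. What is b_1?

b_1 = 2 ∫_0^{1} (2*u**2 - 3*u) sin(pi*u) du.
Integrating by parts twice (tabular method), an antiderivative of (2*u**2 - 3*u) sin(pi*u) is -2*u**2*cos(pi*u)/pi + 4*u*sin(pi*u)/pi**2 + 3*u*cos(pi*u)/pi - 3*sin(pi*u)/pi**2 + 4*cos(pi*u)/pi**3; evaluating from 0 to 1: ∫_{0}^{1} (2*u**2 - 3*u) sin(pi*u) du = ((-pi**2 - 4)/pi**3) - (4/pi**3) = (-pi**2 - 8)/pi**3.
Hence b_1 = 2·((-pi**2 - 8)/pi**3) = -2/pi - 16/pi**3.

-2/pi - 16/pi**3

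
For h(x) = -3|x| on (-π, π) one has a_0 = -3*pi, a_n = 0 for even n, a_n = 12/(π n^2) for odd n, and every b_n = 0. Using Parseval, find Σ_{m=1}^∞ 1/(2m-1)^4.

Parseval: a_0^2/2 + Σ a_n^2 = (1/π) ∫_{-π}^{π} h(x)^2 dx = 6*pi**2.
Subtract a_0^2/2 = 9*pi**2/2: Σ a_n^2 = 3*pi**2/2.
Only odd n contribute, with a_n^2 = 144/(π^2 n^4), so Σ_{m≥1} 1/(2m-1)^4 = π^2·(3*pi**2/2)/144 = pi**4/96.

pi**4/96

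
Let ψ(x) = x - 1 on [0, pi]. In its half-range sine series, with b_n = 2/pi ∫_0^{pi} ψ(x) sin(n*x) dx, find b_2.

-1

b_2 = 2/pi ∫_0^{pi} (x - 1) sin(2*x) dx.
Integrating by parts (boundary term plus one more integral), an antiderivative of (x - 1) sin(2*x) is -x*cos(2*x)/2 + sin(2*x)/4 + cos(2*x)/2; evaluating from 0 to pi: ∫_{0}^{pi} (x - 1) sin(2*x) dx = (1/2 - pi/2) - (1/2) = -pi/2.
Hence b_2 = (2/pi)·(-pi/2) = -1.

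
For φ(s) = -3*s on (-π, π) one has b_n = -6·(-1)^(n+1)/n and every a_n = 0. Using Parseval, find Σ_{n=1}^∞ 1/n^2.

Parseval: Σ b_n^2 = (1/π) ∫_{-π}^{π} φ(s)^2 ds = 6*pi**2.
Σ b_n^2 = Σ 36/n^2, so Σ 1/n^2 = (6*pi**2)/36 = pi**2/6.

pi**2/6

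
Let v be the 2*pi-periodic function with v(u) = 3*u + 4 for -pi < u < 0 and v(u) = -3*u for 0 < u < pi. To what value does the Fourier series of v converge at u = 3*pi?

u = 3*pi differs from u = pi by 1 full period(s), and the series is 2*pi-periodic.
At u = pi the one-sided limits are v(pi^-) = -3*pi and v(pi^+) = 4 - 3*pi.
By Dirichlet's theorem the series converges to their average, [(-3*pi) + (4 - 3*pi)]/2 = 2 - 3*pi.

2 - 3*pi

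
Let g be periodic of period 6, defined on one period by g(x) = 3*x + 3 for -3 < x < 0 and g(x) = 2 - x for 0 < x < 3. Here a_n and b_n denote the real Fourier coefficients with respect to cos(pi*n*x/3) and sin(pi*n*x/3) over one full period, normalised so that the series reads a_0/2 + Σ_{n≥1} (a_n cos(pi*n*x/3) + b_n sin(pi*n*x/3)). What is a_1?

24/pi**2

a_1 = 1/3 ∫_{-3}^{3} g(x) cos(pi*x/3) dx.
Split the integral at the breakpoints.
Integrating by parts (boundary term plus one more integral), an antiderivative of (3*x + 3) cos(pi*x/3) is 9*x*sin(pi*x/3)/pi + 9*sin(pi*x/3)/pi + 27*cos(pi*x/3)/pi**2; evaluating from -3 to 0: ∫_{-3}^{0} (3*x + 3) cos(pi*x/3) dx = (27/pi**2) - (-27/pi**2) = 54/pi**2.
Integrating by parts (boundary term plus one more integral), an antiderivative of (2 - x) cos(pi*x/3) is -3*x*sin(pi*x/3)/pi + 6*sin(pi*x/3)/pi - 9*cos(pi*x/3)/pi**2; evaluating from 0 to 3: ∫_{0}^{3} (2 - x) cos(pi*x/3) dx = (9/pi**2) - (-9/pi**2) = 18/pi**2.
Summing the pieces and multiplying by (1/3) gives a_1 = 24/pi**2.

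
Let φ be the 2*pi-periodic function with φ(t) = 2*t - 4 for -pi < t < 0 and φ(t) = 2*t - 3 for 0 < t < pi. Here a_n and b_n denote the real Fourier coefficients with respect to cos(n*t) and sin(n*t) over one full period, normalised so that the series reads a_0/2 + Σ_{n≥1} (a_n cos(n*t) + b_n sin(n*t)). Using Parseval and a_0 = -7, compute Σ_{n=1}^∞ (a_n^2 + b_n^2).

Parseval: a_0^2/2 + Σ_{n≥1} (a_n^2+b_n^2) = 1/pi ∫_{-pi}^{pi} φ(t)^2 dt = 2*pi + 25 + 8*pi**2/3.
Subtract a_0^2/2 = 49/2: Σ (a_n^2+b_n^2) = 1/2 + 2*pi + 8*pi**2/3.

1/2 + 2*pi + 8*pi**2/3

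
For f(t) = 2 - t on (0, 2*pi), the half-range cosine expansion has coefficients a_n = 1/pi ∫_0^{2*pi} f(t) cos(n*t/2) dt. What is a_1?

a_1 = 1/pi ∫_0^{2*pi} (2 - t) cos(t/2) dt.
Integrating by parts (boundary term plus one more integral), an antiderivative of (2 - t) cos(t/2) is -2*t*sin(t/2) + 4*sin(t/2) - 4*cos(t/2); evaluating from 0 to 2*pi: ∫_{0}^{2*pi} (2 - t) cos(t/2) dt = (4) - (-4) = 8.
Hence a_1 = (1/pi)·(8) = 8/pi.

8/pi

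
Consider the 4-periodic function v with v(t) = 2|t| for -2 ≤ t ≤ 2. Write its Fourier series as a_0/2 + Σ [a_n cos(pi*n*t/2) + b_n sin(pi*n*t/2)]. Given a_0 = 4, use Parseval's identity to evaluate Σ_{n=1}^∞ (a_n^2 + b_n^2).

Parseval: a_0^2/2 + Σ_{n≥1} (a_n^2+b_n^2) = 1/2 ∫_{-2}^{2} v(t)^2 dt = 32/3.
Subtract a_0^2/2 = 8: Σ (a_n^2+b_n^2) = 8/3.

8/3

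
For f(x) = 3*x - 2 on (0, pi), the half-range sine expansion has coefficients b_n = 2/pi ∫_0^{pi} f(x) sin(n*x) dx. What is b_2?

b_2 = 2/pi ∫_0^{pi} (3*x - 2) sin(2*x) dx.
Integrating by parts (boundary term plus one more integral), an antiderivative of (3*x - 2) sin(2*x) is -3*x*cos(2*x)/2 + 3*sin(2*x)/4 + cos(2*x); evaluating from 0 to pi: ∫_{0}^{pi} (3*x - 2) sin(2*x) dx = (1 - 3*pi/2) - (1) = -3*pi/2.
Hence b_2 = (2/pi)·(-3*pi/2) = -3.

-3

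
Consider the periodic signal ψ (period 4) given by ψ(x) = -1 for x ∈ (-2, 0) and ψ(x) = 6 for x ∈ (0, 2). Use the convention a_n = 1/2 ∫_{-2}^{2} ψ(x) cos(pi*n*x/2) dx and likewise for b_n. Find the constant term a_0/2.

5/2

a_0 = 1/2 ∫_{-2}^{2} ψ(x) dx = 1/2 · (10) = 5.
So the constant term a_0/2 = 5/2.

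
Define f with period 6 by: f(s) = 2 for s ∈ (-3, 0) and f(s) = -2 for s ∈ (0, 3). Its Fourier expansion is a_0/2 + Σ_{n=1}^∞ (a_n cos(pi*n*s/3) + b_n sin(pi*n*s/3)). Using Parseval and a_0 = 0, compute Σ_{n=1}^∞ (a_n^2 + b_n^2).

8

Parseval: a_0^2/2 + Σ_{n≥1} (a_n^2+b_n^2) = 1/3 ∫_{-3}^{3} f(s)^2 ds = 8.
Subtract a_0^2/2 = 0: Σ (a_n^2+b_n^2) = 8.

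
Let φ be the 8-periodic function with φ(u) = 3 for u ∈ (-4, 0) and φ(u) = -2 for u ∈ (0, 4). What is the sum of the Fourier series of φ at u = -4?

1/2

At u = -4 the one-sided limits are φ(-4^-) = -2 and φ(-4^+) = 3.
By Dirichlet's theorem the series converges to their average, [(-2) + (3)]/2 = 1/2.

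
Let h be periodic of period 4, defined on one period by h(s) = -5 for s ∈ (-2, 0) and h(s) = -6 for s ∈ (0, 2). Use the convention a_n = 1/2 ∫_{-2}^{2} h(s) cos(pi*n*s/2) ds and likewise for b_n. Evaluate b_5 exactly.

b_5 = 1/2 ∫_{-2}^{2} h(s) sin(5*pi*s/2) ds.
Split the integral at the breakpoints.
Directly, an antiderivative of (-5) sin(5*pi*s/2) is 2*cos(5*pi*s/2)/pi; evaluating from -2 to 0: ∫_{-2}^{0} (-5) sin(5*pi*s/2) ds = (2/pi) - (-2/pi) = 4/pi.
Directly, an antiderivative of (-6) sin(5*pi*s/2) is 12*cos(5*pi*s/2)/(5*pi); evaluating from 0 to 2: ∫_{0}^{2} (-6) sin(5*pi*s/2) ds = (-12/(5*pi)) - (12/(5*pi)) = -24/(5*pi).
Summing the pieces and multiplying by (1/2) gives b_5 = -2/(5*pi).

-2/(5*pi)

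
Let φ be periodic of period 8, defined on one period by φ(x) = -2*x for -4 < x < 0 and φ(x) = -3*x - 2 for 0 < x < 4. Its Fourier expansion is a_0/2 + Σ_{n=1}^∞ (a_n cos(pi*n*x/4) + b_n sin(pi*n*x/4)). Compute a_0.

a_0 = 1/4 ∫_{-4}^{4} φ(x) dx = 1/4 · (-16) = -4.

-4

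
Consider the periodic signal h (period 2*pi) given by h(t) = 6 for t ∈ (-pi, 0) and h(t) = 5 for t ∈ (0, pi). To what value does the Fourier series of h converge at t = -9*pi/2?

t = -9*pi/2 differs from t = -pi/2 by -2 full period(s), and the series is 2*pi-periodic.
h is continuous at t = -pi/2 with value 6, so the series converges to 6 there.

6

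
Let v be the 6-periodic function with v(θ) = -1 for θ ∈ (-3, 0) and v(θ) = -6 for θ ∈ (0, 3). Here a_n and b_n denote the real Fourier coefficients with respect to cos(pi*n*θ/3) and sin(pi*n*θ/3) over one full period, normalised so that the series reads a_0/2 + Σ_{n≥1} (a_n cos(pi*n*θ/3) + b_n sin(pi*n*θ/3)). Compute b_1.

-10/pi

b_1 = 1/3 ∫_{-3}^{3} v(θ) sin(pi*θ/3) dθ.
Split the integral at the breakpoints.
Directly, an antiderivative of (-1) sin(pi*θ/3) is 3*cos(pi*θ/3)/pi; evaluating from -3 to 0: ∫_{-3}^{0} (-1) sin(pi*θ/3) dθ = (3/pi) - (-3/pi) = 6/pi.
Directly, an antiderivative of (-6) sin(pi*θ/3) is 18*cos(pi*θ/3)/pi; evaluating from 0 to 3: ∫_{0}^{3} (-6) sin(pi*θ/3) dθ = (-18/pi) - (18/pi) = -36/pi.
Summing the pieces and multiplying by (1/3) gives b_1 = -10/pi.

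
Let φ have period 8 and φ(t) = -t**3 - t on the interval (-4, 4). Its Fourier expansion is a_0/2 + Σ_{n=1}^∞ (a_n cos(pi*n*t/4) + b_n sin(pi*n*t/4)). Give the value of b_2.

b_2 = 1/4 ∫_{-4}^{4} φ(t) sin(pi*t/2) dt.
φ is odd and sin(pi*t/2) is odd, so the integrand is even and b_2 = 1/2 ∫_0^{4} φ(t) sin(pi*t/2) dt.
Integrating by parts three times (tabular method), an antiderivative of (-t**3 - t) sin(pi*t/2) is 2*t**3*cos(pi*t/2)/pi - 12*t**2*sin(pi*t/2)/pi**2 - 48*t*cos(pi*t/2)/pi**3 + 2*t*cos(pi*t/2)/pi - 4*sin(pi*t/2)/pi**2 + 96*sin(pi*t/2)/pi**4; evaluating from 0 to 4: ∫_{0}^{4} (-t**3 - t) sin(pi*t/2) dt = (-192/pi**3 + 136/pi) - (0) = -192/pi**3 + 136/pi.
Hence b_2 = (1/2)·(-192/pi**3 + 136/pi) = -96/pi**3 + 68/pi.

-96/pi**3 + 68/pi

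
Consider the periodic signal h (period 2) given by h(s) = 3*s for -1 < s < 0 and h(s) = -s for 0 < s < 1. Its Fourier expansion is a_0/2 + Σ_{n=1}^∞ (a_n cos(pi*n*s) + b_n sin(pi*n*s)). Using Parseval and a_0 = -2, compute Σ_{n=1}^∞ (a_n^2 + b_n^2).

4/3

Parseval: a_0^2/2 + Σ_{n≥1} (a_n^2+b_n^2) = ∫_{-1}^{1} h(s)^2 ds = 10/3.
Subtract a_0^2/2 = 2: Σ (a_n^2+b_n^2) = 4/3.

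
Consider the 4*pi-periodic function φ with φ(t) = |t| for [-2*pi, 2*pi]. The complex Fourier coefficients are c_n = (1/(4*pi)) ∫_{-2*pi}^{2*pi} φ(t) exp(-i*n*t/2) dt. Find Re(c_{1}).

-4/pi

Since φ is real-valued, Re(c_{1}) = (1/(4*pi)) ∫_{-2*pi}^{2*pi} φ(t) cos(t/2) dt = a_{1}/2.
φ is even and cos(t/2) is even, so the integrand is even: ∫_{-2*pi}^{2*pi} φ(t) cos(t/2) dt = 2∫_0^{2*pi} φ(t) cos(t/2) dt.
Integrating by parts (boundary term plus one more integral), an antiderivative of (t) cos(t/2) is 2*t*sin(t/2) + 4*cos(t/2); evaluating from 0 to 2*pi: ∫_{0}^{2*pi} (t) cos(t/2) dt = (-4) - (4) = -8.
So ∫_{-2*pi}^{2*pi} φ(t) cos(t/2) dt = -16.
Hence Re(c_{1}) = (1/(4*pi))·(-16) = -4/pi.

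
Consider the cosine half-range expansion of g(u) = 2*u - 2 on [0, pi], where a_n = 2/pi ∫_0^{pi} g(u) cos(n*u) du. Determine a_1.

-8/pi

a_1 = 2/pi ∫_0^{pi} (2*u - 2) cos(u) du.
Integrating by parts (boundary term plus one more integral), an antiderivative of (2*u - 2) cos(u) is 2*u*sin(u) - 2*sin(u) + 2*cos(u); evaluating from 0 to pi: ∫_{0}^{pi} (2*u - 2) cos(u) du = (-2) - (2) = -4.
Hence a_1 = (2/pi)·(-4) = -8/pi.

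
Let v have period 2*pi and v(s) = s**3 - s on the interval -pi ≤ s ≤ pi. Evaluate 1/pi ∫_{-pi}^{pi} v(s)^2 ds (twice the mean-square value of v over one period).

1/pi ∫_{-pi}^{pi} v(s)^2 ds = 1/pi · (2*pi**3*(-42*pi**2 + 35 + 15*pi**4)/105) = 2*pi**2*(-42*pi**2 + 35 + 15*pi**4)/105.

2*pi**2*(-42*pi**2 + 35 + 15*pi**4)/105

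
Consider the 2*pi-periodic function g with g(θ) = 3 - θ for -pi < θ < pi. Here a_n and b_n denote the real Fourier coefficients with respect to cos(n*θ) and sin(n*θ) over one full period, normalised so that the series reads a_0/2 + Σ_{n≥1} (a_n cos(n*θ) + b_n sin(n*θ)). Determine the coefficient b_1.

b_1 = 1/pi ∫_{-pi}^{pi} g(θ) sin(θ) dθ.
Integrating by parts (boundary term plus one more integral), an antiderivative of (3 - θ) sin(θ) is θ*cos(θ) - sin(θ) - 3*cos(θ); evaluating from -pi to pi: ∫_{-pi}^{pi} (3 - θ) sin(θ) dθ = (3 - pi) - (3 + pi) = -2*pi.
Hence b_1 = (1/pi)·(-2*pi) = -2.

-2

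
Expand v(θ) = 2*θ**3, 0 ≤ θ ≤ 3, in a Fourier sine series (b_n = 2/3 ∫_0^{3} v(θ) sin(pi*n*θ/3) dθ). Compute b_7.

108*(-6 + 49*pi**2)/(343*pi**3)

b_7 = 2/3 ∫_0^{3} (2*θ**3) sin(7*pi*θ/3) dθ.
Integrating by parts three times (tabular method), an antiderivative of (2*θ**3) sin(7*pi*θ/3) is -6*θ**3*cos(7*pi*θ/3)/(7*pi) + 54*θ**2*sin(7*pi*θ/3)/(49*pi**2) + 324*θ*cos(7*pi*θ/3)/(343*pi**3) - 972*sin(7*pi*θ/3)/(2401*pi**4); evaluating from 0 to 3: ∫_{0}^{3} (2*θ**3) sin(7*pi*θ/3) dθ = (162*(-6 + 49*pi**2)/(343*pi**3)) - (0) = 162*(-6 + 49*pi**2)/(343*pi**3).
Hence b_7 = (2/3)·(162*(-6 + 49*pi**2)/(343*pi**3)) = 108*(-6 + 49*pi**2)/(343*pi**3).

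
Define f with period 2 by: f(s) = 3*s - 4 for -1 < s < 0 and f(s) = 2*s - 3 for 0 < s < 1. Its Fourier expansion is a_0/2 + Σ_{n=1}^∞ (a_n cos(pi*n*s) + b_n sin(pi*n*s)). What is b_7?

1/pi

b_7 = ∫_{-1}^{1} f(s) sin(7*pi*s) ds.
Split the integral at the breakpoints.
Integrating by parts (boundary term plus one more integral), an antiderivative of (3*s - 4) sin(7*pi*s) is -3*s*cos(7*pi*s)/(7*pi) + 3*sin(7*pi*s)/(49*pi**2) + 4*cos(7*pi*s)/(7*pi); evaluating from -1 to 0: ∫_{-1}^{0} (3*s - 4) sin(7*pi*s) ds = (4/(7*pi)) - (-1/pi) = 11/(7*pi).
Integrating by parts (boundary term plus one more integral), an antiderivative of (2*s - 3) sin(7*pi*s) is -2*s*cos(7*pi*s)/(7*pi) + 2*sin(7*pi*s)/(49*pi**2) + 3*cos(7*pi*s)/(7*pi); evaluating from 0 to 1: ∫_{0}^{1} (2*s - 3) sin(7*pi*s) ds = (-1/(7*pi)) - (3/(7*pi)) = -4/(7*pi).
Summing the pieces gives b_7 = 1/pi.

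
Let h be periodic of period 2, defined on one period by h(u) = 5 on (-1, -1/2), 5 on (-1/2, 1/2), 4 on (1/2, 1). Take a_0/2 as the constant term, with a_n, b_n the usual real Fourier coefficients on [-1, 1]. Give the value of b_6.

b_6 = ∫_{-1}^{1} h(u) sin(6*pi*u) du.
Split the integral at the breakpoints.
Directly, an antiderivative of (5) sin(6*pi*u) is -5*cos(6*pi*u)/(6*pi); evaluating from -1 to -1/2: ∫_{-1}^{-1/2} (5) sin(6*pi*u) du = (5/(6*pi)) - (-5/(6*pi)) = 5/(3*pi).
Directly, an antiderivative of (5) sin(6*pi*u) is -5*cos(6*pi*u)/(6*pi); evaluating from -1/2 to 1/2: ∫_{-1/2}^{1/2} (5) sin(6*pi*u) du = (5/(6*pi)) - (5/(6*pi)) = 0.
Directly, an antiderivative of (4) sin(6*pi*u) is -2*cos(6*pi*u)/(3*pi); evaluating from 1/2 to 1: ∫_{1/2}^{1} (4) sin(6*pi*u) du = (-2/(3*pi)) - (2/(3*pi)) = -4/(3*pi).
Summing the pieces gives b_6 = 1/(3*pi).

1/(3*pi)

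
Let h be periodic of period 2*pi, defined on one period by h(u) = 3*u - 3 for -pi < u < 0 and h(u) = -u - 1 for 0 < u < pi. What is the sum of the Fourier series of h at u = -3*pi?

u = -3*pi differs from u = -pi by -1 full period(s), and the series is 2*pi-periodic.
At u = -pi the one-sided limits are h(-pi^-) = -pi - 1 and h(-pi^+) = -3*pi - 3.
By Dirichlet's theorem the series converges to their average, [(-pi - 1) + (-3*pi - 3)]/2 = -2*pi - 2.

-2*pi - 2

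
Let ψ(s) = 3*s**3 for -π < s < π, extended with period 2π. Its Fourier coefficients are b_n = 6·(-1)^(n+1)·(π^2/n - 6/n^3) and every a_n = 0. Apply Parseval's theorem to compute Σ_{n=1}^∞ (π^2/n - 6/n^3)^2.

pi**6/14

Parseval: Σ b_n^2 = (1/π) ∫_{-π}^{π} ψ(s)^2 ds = 18*pi**6/7.
b_n^2 = 36·(π^2/n - 6/n^3)^2, so the sum equals (18*pi**6/7)/36 = pi**6/14.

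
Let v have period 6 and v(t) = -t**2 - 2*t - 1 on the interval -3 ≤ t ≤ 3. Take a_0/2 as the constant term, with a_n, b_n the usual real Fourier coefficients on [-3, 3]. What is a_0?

a_0 = 1/3 ∫_{-3}^{3} v(t) dt = 1/3 · (-24) = -8.

-8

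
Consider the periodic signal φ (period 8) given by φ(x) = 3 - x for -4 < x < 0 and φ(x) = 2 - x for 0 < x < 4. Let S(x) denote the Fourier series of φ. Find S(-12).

x = -12 differs from x = 4 by -2 full period(s), and the series is 8-periodic.
At x = 4 the one-sided limits are φ(4^-) = -2 and φ(4^+) = 7.
By Dirichlet's theorem the series converges to their average, [(-2) + (7)]/2 = 5/2.

5/2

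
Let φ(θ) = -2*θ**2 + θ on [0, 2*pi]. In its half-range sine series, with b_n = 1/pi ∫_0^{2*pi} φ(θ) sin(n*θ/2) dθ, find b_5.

4*(-100*pi**2 + 16 + 25*pi)/(125*pi)

b_5 = 1/pi ∫_0^{2*pi} (-2*θ**2 + θ) sin(5*θ/2) dθ.
Integrating by parts twice (tabular method), an antiderivative of (-2*θ**2 + θ) sin(5*θ/2) is 4*θ**2*cos(5*θ/2)/5 - 16*θ*sin(5*θ/2)/25 - 2*θ*cos(5*θ/2)/5 + 4*sin(5*θ/2)/25 - 32*cos(5*θ/2)/125; evaluating from 0 to 2*pi: ∫_{0}^{2*pi} (-2*θ**2 + θ) sin(5*θ/2) dθ = (-16*pi**2/5 + 32/125 + 4*pi/5) - (-32/125) = -16*pi**2/5 + 64/125 + 4*pi/5.
Hence b_5 = (1/pi)·(-16*pi**2/5 + 64/125 + 4*pi/5) = 4*(-100*pi**2 + 16 + 25*pi)/(125*pi).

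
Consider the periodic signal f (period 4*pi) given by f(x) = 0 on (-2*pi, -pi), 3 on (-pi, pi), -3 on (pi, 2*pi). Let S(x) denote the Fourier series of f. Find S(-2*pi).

At x = -2*pi the one-sided limits are f(-2*pi^-) = -3 and f(-2*pi^+) = 0.
By Dirichlet's theorem the series converges to their average, [(-3) + (0)]/2 = -3/2.

-3/2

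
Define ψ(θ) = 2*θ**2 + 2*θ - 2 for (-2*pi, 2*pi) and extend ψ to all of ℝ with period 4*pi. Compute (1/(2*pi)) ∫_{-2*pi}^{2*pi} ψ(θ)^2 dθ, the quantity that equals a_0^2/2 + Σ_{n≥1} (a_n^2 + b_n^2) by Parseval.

-32*pi**2/3 + 8 + 128*pi**4/5

(1/(2*pi)) ∫_{-2*pi}^{2*pi} ψ(θ)^2 dθ = (1/(2*pi)) · (16*pi*(-20*pi**2 + 15 + 48*pi**4)/15) = -32*pi**2/3 + 8 + 128*pi**4/5.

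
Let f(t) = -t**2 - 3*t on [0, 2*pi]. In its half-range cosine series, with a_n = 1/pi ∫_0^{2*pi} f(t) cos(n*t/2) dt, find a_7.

a_7 = 1/pi ∫_0^{2*pi} (-t**2 - 3*t) cos(7*t/2) dt.
Integrating by parts twice (tabular method), an antiderivative of (-t**2 - 3*t) cos(7*t/2) is -2*t**2*sin(7*t/2)/7 - 6*t*sin(7*t/2)/7 - 8*t*cos(7*t/2)/49 + 16*sin(7*t/2)/343 - 12*cos(7*t/2)/49; evaluating from 0 to 2*pi: ∫_{0}^{2*pi} (-t**2 - 3*t) cos(7*t/2) dt = (12/49 + 16*pi/49) - (-12/49) = 24/49 + 16*pi/49.
Hence a_7 = (1/pi)·(24/49 + 16*pi/49) = 8*(3 + 2*pi)/(49*pi).

8*(3 + 2*pi)/(49*pi)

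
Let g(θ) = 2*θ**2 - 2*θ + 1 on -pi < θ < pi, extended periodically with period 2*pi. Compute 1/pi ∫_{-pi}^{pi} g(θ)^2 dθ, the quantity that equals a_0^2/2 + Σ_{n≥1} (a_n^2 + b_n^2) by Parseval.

2 + 16*pi**2/3 + 8*pi**4/5

1/pi ∫_{-pi}^{pi} g(θ)^2 dθ = 1/pi · (2*pi*(15 + 40*pi**2 + 12*pi**4)/15) = 2 + 16*pi**2/3 + 8*pi**4/5.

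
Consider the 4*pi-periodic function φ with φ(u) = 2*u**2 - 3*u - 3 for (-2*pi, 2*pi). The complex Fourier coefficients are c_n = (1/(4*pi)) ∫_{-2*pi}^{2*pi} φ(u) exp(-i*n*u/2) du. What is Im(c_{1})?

Since φ is real-valued, Im(c_{1}) = -(1/(4*pi)) ∫_{-2*pi}^{2*pi} φ(u) sin(u/2) du = -b_{1}/2.
Integrating by parts twice (tabular method), an antiderivative of (2*u**2 - 3*u - 3) sin(u/2) is -4*u**2*cos(u/2) + 16*u*sin(u/2) + 6*u*cos(u/2) - 12*sin(u/2) + 38*cos(u/2); evaluating from -2*pi to 2*pi: ∫_{-2*pi}^{2*pi} (2*u**2 - 3*u - 3) sin(u/2) du = (-38 - 12*pi + 16*pi**2) - (-38 + 12*pi + 16*pi**2) = -24*pi.
Hence Im(c_{1}) = (-1/(4*pi))·(-24*pi) = 6.

6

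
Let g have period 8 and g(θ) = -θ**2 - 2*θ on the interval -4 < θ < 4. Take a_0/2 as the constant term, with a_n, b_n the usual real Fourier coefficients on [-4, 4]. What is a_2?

-16/pi**2

a_2 = 1/4 ∫_{-4}^{4} g(θ) cos(pi*θ/2) dθ.
Integrating by parts twice (tabular method), an antiderivative of (-θ**2 - 2*θ) cos(pi*θ/2) is -2*θ**2*sin(pi*θ/2)/pi - 4*θ*sin(pi*θ/2)/pi - 8*θ*cos(pi*θ/2)/pi**2 + 16*sin(pi*θ/2)/pi**3 - 8*cos(pi*θ/2)/pi**2; evaluating from -4 to 4: ∫_{-4}^{4} (-θ**2 - 2*θ) cos(pi*θ/2) dθ = (-40/pi**2) - (24/pi**2) = -64/pi**2.
Hence a_2 = (1/4)·(-64/pi**2) = -16/pi**2.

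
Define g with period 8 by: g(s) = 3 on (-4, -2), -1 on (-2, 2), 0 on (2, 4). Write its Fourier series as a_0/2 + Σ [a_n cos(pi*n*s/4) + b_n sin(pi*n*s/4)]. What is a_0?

a_0 = 1/4 ∫_{-4}^{4} g(s) ds = 1/4 · (2) = 1/2.

1/2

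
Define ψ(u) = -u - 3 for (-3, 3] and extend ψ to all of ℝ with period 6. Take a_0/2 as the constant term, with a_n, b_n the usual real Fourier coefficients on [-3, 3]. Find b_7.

-6/(7*pi)

b_7 = 1/3 ∫_{-3}^{3} ψ(u) sin(7*pi*u/3) du.
Integrating by parts (boundary term plus one more integral), an antiderivative of (-u - 3) sin(7*pi*u/3) is 3*u*cos(7*pi*u/3)/(7*pi) - 9*sin(7*pi*u/3)/(49*pi**2) + 9*cos(7*pi*u/3)/(7*pi); evaluating from -3 to 3: ∫_{-3}^{3} (-u - 3) sin(7*pi*u/3) du = (-18/(7*pi)) - (0) = -18/(7*pi).
Hence b_7 = (1/3)·(-18/(7*pi)) = -6/(7*pi).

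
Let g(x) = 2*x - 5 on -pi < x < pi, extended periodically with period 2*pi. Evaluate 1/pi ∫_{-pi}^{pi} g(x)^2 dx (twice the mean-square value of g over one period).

1/pi ∫_{-pi}^{pi} g(x)^2 dx = 1/pi · (8*pi**3/3 + 50*pi) = 8*pi**2/3 + 50.

8*pi**2/3 + 50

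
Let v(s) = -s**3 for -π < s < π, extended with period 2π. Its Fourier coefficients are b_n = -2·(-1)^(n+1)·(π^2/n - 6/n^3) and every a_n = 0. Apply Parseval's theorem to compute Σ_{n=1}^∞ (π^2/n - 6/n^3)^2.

Parseval: Σ b_n^2 = (1/π) ∫_{-π}^{π} v(s)^2 ds = 2*pi**6/7.
b_n^2 = 4·(π^2/n - 6/n^3)^2, so the sum equals (2*pi**6/7)/4 = pi**6/14.

pi**6/14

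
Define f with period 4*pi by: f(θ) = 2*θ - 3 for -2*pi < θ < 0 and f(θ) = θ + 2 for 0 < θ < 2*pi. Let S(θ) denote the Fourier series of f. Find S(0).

At θ = 0 the one-sided limits are f(0^-) = -3 and f(0^+) = 2.
By Dirichlet's theorem the series converges to their average, [(-3) + (2)]/2 = -1/2.

-1/2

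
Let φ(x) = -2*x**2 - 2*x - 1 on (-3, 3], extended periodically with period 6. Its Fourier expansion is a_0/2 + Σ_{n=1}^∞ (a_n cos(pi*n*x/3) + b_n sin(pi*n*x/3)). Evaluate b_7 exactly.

-12/(7*pi)

b_7 = 1/3 ∫_{-3}^{3} φ(x) sin(7*pi*x/3) dx.
Integrating by parts twice (tabular method), an antiderivative of (-2*x**2 - 2*x - 1) sin(7*pi*x/3) is 6*x**2*cos(7*pi*x/3)/(7*pi) - 36*x*sin(7*pi*x/3)/(49*pi**2) + 6*x*cos(7*pi*x/3)/(7*pi) - 18*sin(7*pi*x/3)/(49*pi**2) - 108*cos(7*pi*x/3)/(343*pi**3) + 3*cos(7*pi*x/3)/(7*pi); evaluating from -3 to 3: ∫_{-3}^{3} (-2*x**2 - 2*x - 1) sin(7*pi*x/3) dx = (3*(36 - 1225*pi**2)/(343*pi**3)) - (3*(36 - 637*pi**2)/(343*pi**3)) = -36/(7*pi).
Hence b_7 = (1/3)·(-36/(7*pi)) = -12/(7*pi).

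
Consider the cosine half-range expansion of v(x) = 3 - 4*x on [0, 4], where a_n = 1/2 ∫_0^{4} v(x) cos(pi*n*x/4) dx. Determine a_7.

64/(49*pi**2)

a_7 = 1/2 ∫_0^{4} (3 - 4*x) cos(7*pi*x/4) dx.
Integrating by parts (boundary term plus one more integral), an antiderivative of (3 - 4*x) cos(7*pi*x/4) is -16*x*sin(7*pi*x/4)/(7*pi) + 12*sin(7*pi*x/4)/(7*pi) - 64*cos(7*pi*x/4)/(49*pi**2); evaluating from 0 to 4: ∫_{0}^{4} (3 - 4*x) cos(7*pi*x/4) dx = (64/(49*pi**2)) - (-64/(49*pi**2)) = 128/(49*pi**2).
Hence a_7 = (1/2)·(128/(49*pi**2)) = 64/(49*pi**2).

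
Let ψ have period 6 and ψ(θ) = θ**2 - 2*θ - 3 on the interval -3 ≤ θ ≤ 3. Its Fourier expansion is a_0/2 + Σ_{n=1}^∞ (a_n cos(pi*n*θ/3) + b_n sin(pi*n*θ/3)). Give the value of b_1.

-12/pi

b_1 = 1/3 ∫_{-3}^{3} ψ(θ) sin(pi*θ/3) dθ.
Integrating by parts twice (tabular method), an antiderivative of (θ**2 - 2*θ - 3) sin(pi*θ/3) is -3*θ**2*cos(pi*θ/3)/pi + 18*θ*sin(pi*θ/3)/pi**2 + 6*θ*cos(pi*θ/3)/pi - 18*sin(pi*θ/3)/pi**2 + 54*cos(pi*θ/3)/pi**3 + 9*cos(pi*θ/3)/pi; evaluating from -3 to 3: ∫_{-3}^{3} (θ**2 - 2*θ - 3) sin(pi*θ/3) dθ = (-54/pi**3) - (-54/pi**3 + 36/pi) = -36/pi.
Hence b_1 = (1/3)·(-36/pi) = -12/pi.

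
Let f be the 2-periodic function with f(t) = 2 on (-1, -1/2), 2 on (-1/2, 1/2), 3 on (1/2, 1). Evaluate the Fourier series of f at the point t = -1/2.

f is continuous at t = -1/2 with value 2, so the series converges to 2 there.

2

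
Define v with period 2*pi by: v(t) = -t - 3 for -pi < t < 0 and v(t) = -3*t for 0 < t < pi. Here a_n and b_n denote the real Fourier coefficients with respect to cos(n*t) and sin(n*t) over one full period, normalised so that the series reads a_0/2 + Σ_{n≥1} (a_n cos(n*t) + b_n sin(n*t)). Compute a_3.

a_3 = 1/pi ∫_{-pi}^{pi} v(t) cos(3*t) dt.
Split the integral at the breakpoints.
Integrating by parts (boundary term plus one more integral), an antiderivative of (-t - 3) cos(3*t) is -t*sin(3*t)/3 - sin(3*t) - cos(3*t)/9; evaluating from -pi to 0: ∫_{-pi}^{0} (-t - 3) cos(3*t) dt = (-1/9) - (1/9) = -2/9.
Integrating by parts (boundary term plus one more integral), an antiderivative of (-3*t) cos(3*t) is -t*sin(3*t) - cos(3*t)/3; evaluating from 0 to pi: ∫_{0}^{pi} (-3*t) cos(3*t) dt = (1/3) - (-1/3) = 2/3.
Summing the pieces and multiplying by (1/pi) gives a_3 = 4/(9*pi).

4/(9*pi)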